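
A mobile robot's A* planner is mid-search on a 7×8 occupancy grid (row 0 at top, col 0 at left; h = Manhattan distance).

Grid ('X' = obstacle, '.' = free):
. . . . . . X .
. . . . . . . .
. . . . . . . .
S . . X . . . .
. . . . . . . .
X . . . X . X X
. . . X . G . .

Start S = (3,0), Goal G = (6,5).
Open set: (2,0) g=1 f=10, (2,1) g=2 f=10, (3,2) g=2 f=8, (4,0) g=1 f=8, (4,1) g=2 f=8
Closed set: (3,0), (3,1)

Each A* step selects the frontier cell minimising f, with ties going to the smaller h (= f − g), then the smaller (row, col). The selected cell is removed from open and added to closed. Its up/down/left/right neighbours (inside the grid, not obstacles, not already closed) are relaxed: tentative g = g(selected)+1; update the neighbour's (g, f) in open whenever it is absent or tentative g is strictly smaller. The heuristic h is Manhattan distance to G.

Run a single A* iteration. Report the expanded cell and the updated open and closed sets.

step 1: expand (3,2) (f=8, h=6) → closed; open now [(2,0) g=1 f=10, (2,1) g=2 f=10, (2,2) g=3 f=10, (4,0) g=1 f=8, (4,1) g=2 f=8, (4,2) g=3 f=8]

expanded=(3,2); open=[(2,0) g=1 f=10, (2,1) g=2 f=10, (2,2) g=3 f=10, (4,0) g=1 f=8, (4,1) g=2 f=8, (4,2) g=3 f=8]; closed=[(3,0), (3,1), (3,2)]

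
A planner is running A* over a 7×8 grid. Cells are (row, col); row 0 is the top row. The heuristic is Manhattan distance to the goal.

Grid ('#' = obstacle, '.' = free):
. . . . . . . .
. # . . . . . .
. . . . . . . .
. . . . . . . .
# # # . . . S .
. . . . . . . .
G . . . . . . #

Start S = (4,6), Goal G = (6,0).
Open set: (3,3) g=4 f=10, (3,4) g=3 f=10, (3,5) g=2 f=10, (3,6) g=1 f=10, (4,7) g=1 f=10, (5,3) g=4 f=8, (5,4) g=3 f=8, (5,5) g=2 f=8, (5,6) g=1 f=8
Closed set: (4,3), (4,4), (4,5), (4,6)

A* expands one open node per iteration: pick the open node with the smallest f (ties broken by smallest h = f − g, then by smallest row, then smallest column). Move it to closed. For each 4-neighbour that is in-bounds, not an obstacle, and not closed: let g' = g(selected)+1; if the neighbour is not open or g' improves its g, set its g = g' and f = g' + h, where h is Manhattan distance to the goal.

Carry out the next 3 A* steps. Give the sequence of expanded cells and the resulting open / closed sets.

order=[(5,3) → (5,2) → (5,1)]; open=[(3,3) g=4 f=10, (3,4) g=3 f=10, (3,5) g=2 f=10, (3,6) g=1 f=10, (4,7) g=1 f=10, (5,0) g=7 f=8, (5,4) g=3 f=8, (5,5) g=2 f=8, (5,6) g=1 f=8, (6,1) g=7 f=8, (6,2) g=6 f=8, (6,3) g=5 f=8]; closed=[(4,3), (4,4), (4,5), (4,6), (5,1), (5,2), (5,3)]

step 1: expand (5,3) (f=8, h=4) → closed; open now [(3,3) g=4 f=10, (3,4) g=3 f=10, (3,5) g=2 f=10, (3,6) g=1 f=10, (4,7) g=1 f=10, (5,2) g=5 f=8, (5,4) g=3 f=8, (5,5) g=2 f=8, (5,6) g=1 f=8, (6,3) g=5 f=8]
step 2: expand (5,2) (f=8, h=3) → closed; open now [(3,3) g=4 f=10, (3,4) g=3 f=10, (3,5) g=2 f=10, (3,6) g=1 f=10, (4,7) g=1 f=10, (5,1) g=6 f=8, (5,4) g=3 f=8, (5,5) g=2 f=8, (5,6) g=1 f=8, (6,2) g=6 f=8, (6,3) g=5 f=8]
step 3: expand (5,1) (f=8, h=2) → closed; open now [(3,3) g=4 f=10, (3,4) g=3 f=10, (3,5) g=2 f=10, (3,6) g=1 f=10, (4,7) g=1 f=10, (5,0) g=7 f=8, (5,4) g=3 f=8, (5,5) g=2 f=8, (5,6) g=1 f=8, (6,1) g=7 f=8, (6,2) g=6 f=8, (6,3) g=5 f=8]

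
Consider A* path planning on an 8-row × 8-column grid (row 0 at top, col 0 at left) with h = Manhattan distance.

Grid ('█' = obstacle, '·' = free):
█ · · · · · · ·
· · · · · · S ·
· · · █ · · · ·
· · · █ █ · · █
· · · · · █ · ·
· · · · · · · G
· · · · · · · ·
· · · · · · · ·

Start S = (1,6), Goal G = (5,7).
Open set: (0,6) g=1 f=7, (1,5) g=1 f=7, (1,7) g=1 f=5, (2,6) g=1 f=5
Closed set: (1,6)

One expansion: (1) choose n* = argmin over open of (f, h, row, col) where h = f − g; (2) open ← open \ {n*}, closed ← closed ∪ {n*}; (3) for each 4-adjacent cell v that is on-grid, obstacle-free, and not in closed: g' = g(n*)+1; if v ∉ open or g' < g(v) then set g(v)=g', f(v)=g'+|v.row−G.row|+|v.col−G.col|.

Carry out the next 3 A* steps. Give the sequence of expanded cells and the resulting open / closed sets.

step 1: expand (1,7) (f=5, h=4) → closed; open now [(0,6) g=1 f=7, (0,7) g=2 f=7, (1,5) g=1 f=7, (2,6) g=1 f=5, (2,7) g=2 f=5]
step 2: expand (2,7) (f=5, h=3) → closed; open now [(0,6) g=1 f=7, (0,7) g=2 f=7, (1,5) g=1 f=7, (2,6) g=1 f=5]
step 3: expand (2,6) (f=5, h=4) → closed; open now [(0,6) g=1 f=7, (0,7) g=2 f=7, (1,5) g=1 f=7, (2,5) g=2 f=7, (3,6) g=2 f=5]

order=[(1,7) → (2,7) → (2,6)]; open=[(0,6) g=1 f=7, (0,7) g=2 f=7, (1,5) g=1 f=7, (2,5) g=2 f=7, (3,6) g=2 f=5]; closed=[(1,6), (1,7), (2,6), (2,7)]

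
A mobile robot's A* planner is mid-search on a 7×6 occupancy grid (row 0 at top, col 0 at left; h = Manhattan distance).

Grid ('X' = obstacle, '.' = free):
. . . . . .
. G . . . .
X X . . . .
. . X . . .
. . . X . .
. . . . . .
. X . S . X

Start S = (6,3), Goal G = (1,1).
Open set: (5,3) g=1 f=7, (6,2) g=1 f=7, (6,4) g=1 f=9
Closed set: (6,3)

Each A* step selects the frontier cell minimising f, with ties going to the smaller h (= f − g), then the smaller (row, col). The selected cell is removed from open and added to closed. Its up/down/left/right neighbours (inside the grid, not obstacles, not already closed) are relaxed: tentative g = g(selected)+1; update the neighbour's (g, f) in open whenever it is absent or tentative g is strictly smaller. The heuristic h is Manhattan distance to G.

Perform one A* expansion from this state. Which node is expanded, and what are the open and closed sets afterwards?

step 1: expand (5,3) (f=7, h=6) → closed; open now [(5,2) g=2 f=7, (5,4) g=2 f=9, (6,2) g=1 f=7, (6,4) g=1 f=9]

expanded=(5,3); open=[(5,2) g=2 f=7, (5,4) g=2 f=9, (6,2) g=1 f=7, (6,4) g=1 f=9]; closed=[(5,3), (6,3)]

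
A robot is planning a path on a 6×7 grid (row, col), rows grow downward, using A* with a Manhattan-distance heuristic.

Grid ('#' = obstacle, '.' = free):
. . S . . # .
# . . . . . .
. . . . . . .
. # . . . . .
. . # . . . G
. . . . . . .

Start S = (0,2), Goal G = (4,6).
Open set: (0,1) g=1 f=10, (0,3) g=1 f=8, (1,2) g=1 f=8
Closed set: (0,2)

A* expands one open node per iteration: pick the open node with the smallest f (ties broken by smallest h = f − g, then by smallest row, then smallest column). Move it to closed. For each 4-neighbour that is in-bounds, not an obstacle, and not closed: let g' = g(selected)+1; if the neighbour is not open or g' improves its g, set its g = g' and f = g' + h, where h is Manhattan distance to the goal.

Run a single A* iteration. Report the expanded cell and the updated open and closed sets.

step 1: expand (0,3) (f=8, h=7) → closed; open now [(0,1) g=1 f=10, (0,4) g=2 f=8, (1,2) g=1 f=8, (1,3) g=2 f=8]

expanded=(0,3); open=[(0,1) g=1 f=10, (0,4) g=2 f=8, (1,2) g=1 f=8, (1,3) g=2 f=8]; closed=[(0,2), (0,3)]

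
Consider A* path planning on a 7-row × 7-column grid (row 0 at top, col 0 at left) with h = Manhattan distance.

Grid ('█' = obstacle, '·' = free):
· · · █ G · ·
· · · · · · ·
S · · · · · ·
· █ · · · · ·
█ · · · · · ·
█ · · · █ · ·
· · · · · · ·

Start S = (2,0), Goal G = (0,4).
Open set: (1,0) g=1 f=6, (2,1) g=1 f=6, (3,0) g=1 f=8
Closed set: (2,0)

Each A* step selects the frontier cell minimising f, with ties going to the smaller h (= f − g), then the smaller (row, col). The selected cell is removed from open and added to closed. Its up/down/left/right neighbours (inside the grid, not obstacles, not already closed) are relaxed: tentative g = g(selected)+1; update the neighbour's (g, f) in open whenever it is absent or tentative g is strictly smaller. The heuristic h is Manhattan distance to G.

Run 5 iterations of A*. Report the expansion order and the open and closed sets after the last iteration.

step 1: expand (1,0) (f=6, h=5) → closed; open now [(0,0) g=2 f=6, (1,1) g=2 f=6, (2,1) g=1 f=6, (3,0) g=1 f=8]
step 2: expand (0,0) (f=6, h=4) → closed; open now [(0,1) g=3 f=6, (1,1) g=2 f=6, (2,1) g=1 f=6, (3,0) g=1 f=8]
step 3: expand (0,1) (f=6, h=3) → closed; open now [(0,2) g=4 f=6, (1,1) g=2 f=6, (2,1) g=1 f=6, (3,0) g=1 f=8]
step 4: expand (0,2) (f=6, h=2) → closed; open now [(1,1) g=2 f=6, (1,2) g=5 f=8, (2,1) g=1 f=6, (3,0) g=1 f=8]
step 5: expand (1,1) (f=6, h=4) → closed; open now [(1,2) g=3 f=6, (2,1) g=1 f=6, (3,0) g=1 f=8]

order=[(1,0) → (0,0) → (0,1) → (0,2) → (1,1)]; open=[(1,2) g=3 f=6, (2,1) g=1 f=6, (3,0) g=1 f=8]; closed=[(0,0), (0,1), (0,2), (1,0), (1,1), (2,0)]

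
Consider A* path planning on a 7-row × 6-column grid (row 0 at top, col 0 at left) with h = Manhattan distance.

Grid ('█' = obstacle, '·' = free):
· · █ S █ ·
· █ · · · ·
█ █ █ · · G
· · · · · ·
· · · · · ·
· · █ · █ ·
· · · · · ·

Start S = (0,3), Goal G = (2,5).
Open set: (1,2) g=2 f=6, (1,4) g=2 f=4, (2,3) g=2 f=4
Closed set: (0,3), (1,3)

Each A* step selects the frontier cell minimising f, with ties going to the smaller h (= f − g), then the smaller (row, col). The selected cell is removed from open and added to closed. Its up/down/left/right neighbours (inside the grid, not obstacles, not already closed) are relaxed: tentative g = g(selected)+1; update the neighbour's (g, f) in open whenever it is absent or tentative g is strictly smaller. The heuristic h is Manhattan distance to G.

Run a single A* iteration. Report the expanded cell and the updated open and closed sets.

step 1: expand (1,4) (f=4, h=2) → closed; open now [(1,2) g=2 f=6, (1,5) g=3 f=4, (2,3) g=2 f=4, (2,4) g=3 f=4]

expanded=(1,4); open=[(1,2) g=2 f=6, (1,5) g=3 f=4, (2,3) g=2 f=4, (2,4) g=3 f=4]; closed=[(0,3), (1,3), (1,4)]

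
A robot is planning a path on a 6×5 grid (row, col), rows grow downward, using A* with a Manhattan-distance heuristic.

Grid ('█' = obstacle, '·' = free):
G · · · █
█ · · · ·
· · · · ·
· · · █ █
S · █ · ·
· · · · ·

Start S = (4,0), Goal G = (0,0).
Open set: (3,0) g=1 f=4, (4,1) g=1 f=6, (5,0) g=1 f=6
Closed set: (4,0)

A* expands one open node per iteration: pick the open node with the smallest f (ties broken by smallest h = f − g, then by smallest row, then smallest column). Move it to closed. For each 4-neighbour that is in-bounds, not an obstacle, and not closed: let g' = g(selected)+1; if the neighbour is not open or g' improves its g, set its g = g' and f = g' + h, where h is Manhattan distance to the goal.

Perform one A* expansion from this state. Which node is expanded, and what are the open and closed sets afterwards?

step 1: expand (3,0) (f=4, h=3) → closed; open now [(2,0) g=2 f=4, (3,1) g=2 f=6, (4,1) g=1 f=6, (5,0) g=1 f=6]

expanded=(3,0); open=[(2,0) g=2 f=4, (3,1) g=2 f=6, (4,1) g=1 f=6, (5,0) g=1 f=6]; closed=[(3,0), (4,0)]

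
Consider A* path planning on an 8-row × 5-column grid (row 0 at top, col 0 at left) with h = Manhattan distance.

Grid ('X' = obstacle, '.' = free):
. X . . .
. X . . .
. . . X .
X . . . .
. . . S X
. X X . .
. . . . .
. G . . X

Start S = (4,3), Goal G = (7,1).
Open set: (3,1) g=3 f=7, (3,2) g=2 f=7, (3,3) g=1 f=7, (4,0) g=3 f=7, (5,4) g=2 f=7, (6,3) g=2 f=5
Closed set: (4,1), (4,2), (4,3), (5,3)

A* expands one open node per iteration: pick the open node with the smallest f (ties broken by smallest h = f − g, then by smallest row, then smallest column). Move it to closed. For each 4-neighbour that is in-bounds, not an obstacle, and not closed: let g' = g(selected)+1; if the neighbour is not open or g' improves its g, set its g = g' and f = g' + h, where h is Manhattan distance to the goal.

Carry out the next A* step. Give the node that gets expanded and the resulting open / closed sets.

step 1: expand (6,3) (f=5, h=3) → closed; open now [(3,1) g=3 f=7, (3,2) g=2 f=7, (3,3) g=1 f=7, (4,0) g=3 f=7, (5,4) g=2 f=7, (6,2) g=3 f=5, (6,4) g=3 f=7, (7,3) g=3 f=5]

expanded=(6,3); open=[(3,1) g=3 f=7, (3,2) g=2 f=7, (3,3) g=1 f=7, (4,0) g=3 f=7, (5,4) g=2 f=7, (6,2) g=3 f=5, (6,4) g=3 f=7, (7,3) g=3 f=5]; closed=[(4,1), (4,2), (4,3), (5,3), (6,3)]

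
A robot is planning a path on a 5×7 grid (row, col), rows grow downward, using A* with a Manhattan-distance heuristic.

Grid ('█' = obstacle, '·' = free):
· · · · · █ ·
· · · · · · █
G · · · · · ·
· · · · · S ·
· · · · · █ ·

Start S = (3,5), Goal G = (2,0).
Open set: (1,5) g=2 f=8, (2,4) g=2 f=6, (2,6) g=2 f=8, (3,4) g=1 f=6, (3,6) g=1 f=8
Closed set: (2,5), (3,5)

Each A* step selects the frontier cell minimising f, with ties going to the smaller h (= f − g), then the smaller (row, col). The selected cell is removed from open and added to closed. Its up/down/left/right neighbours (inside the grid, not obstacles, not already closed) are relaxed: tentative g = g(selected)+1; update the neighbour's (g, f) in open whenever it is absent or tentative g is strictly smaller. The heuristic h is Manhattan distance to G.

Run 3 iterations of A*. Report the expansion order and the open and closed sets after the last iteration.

step 1: expand (2,4) (f=6, h=4) → closed; open now [(1,4) g=3 f=8, (1,5) g=2 f=8, (2,3) g=3 f=6, (2,6) g=2 f=8, (3,4) g=1 f=6, (3,6) g=1 f=8]
step 2: expand (2,3) (f=6, h=3) → closed; open now [(1,3) g=4 f=8, (1,4) g=3 f=8, (1,5) g=2 f=8, (2,2) g=4 f=6, (2,6) g=2 f=8, (3,3) g=4 f=8, (3,4) g=1 f=6, (3,6) g=1 f=8]
step 3: expand (2,2) (f=6, h=2) → closed; open now [(1,2) g=5 f=8, (1,3) g=4 f=8, (1,4) g=3 f=8, (1,5) g=2 f=8, (2,1) g=5 f=6, (2,6) g=2 f=8, (3,2) g=5 f=8, (3,3) g=4 f=8, (3,4) g=1 f=6, (3,6) g=1 f=8]

order=[(2,4) → (2,3) → (2,2)]; open=[(1,2) g=5 f=8, (1,3) g=4 f=8, (1,4) g=3 f=8, (1,5) g=2 f=8, (2,1) g=5 f=6, (2,6) g=2 f=8, (3,2) g=5 f=8, (3,3) g=4 f=8, (3,4) g=1 f=6, (3,6) g=1 f=8]; closed=[(2,2), (2,3), (2,4), (2,5), (3,5)]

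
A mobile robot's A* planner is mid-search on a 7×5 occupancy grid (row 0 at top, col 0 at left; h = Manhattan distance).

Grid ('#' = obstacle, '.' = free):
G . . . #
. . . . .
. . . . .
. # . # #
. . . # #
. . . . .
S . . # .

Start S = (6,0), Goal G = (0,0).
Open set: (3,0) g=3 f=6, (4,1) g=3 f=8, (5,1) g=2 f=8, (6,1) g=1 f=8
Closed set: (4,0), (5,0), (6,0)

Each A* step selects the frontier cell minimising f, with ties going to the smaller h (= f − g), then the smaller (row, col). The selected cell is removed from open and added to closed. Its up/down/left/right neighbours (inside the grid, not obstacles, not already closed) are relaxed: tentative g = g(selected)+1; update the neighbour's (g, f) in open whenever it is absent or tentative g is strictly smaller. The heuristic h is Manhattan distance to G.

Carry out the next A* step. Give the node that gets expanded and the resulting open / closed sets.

expanded=(3,0); open=[(2,0) g=4 f=6, (4,1) g=3 f=8, (5,1) g=2 f=8, (6,1) g=1 f=8]; closed=[(3,0), (4,0), (5,0), (6,0)]

step 1: expand (3,0) (f=6, h=3) → closed; open now [(2,0) g=4 f=6, (4,1) g=3 f=8, (5,1) g=2 f=8, (6,1) g=1 f=8]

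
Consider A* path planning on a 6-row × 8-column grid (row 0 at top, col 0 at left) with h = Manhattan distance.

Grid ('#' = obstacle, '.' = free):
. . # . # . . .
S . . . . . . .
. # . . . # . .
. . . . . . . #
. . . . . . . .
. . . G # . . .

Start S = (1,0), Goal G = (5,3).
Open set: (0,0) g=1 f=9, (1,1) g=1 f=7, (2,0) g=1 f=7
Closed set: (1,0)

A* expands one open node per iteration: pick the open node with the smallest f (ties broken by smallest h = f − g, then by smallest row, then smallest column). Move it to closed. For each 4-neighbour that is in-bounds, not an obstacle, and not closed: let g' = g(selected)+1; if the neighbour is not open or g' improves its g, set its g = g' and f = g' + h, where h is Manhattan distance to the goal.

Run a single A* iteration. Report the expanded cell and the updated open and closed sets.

expanded=(1,1); open=[(0,0) g=1 f=9, (0,1) g=2 f=9, (1,2) g=2 f=7, (2,0) g=1 f=7]; closed=[(1,0), (1,1)]

step 1: expand (1,1) (f=7, h=6) → closed; open now [(0,0) g=1 f=9, (0,1) g=2 f=9, (1,2) g=2 f=7, (2,0) g=1 f=7]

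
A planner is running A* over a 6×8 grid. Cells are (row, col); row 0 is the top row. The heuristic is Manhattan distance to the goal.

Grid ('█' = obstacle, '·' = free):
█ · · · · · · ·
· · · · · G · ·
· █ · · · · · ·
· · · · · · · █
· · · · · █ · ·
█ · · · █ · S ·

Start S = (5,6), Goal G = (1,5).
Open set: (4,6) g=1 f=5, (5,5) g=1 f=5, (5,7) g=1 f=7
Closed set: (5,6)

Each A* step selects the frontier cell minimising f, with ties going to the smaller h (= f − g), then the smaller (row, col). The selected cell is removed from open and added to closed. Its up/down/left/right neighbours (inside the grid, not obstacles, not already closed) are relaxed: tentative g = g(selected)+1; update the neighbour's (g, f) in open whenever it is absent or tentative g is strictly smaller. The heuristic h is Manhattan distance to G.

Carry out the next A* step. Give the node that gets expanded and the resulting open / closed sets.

expanded=(4,6); open=[(3,6) g=2 f=5, (4,7) g=2 f=7, (5,5) g=1 f=5, (5,7) g=1 f=7]; closed=[(4,6), (5,6)]

step 1: expand (4,6) (f=5, h=4) → closed; open now [(3,6) g=2 f=5, (4,7) g=2 f=7, (5,5) g=1 f=5, (5,7) g=1 f=7]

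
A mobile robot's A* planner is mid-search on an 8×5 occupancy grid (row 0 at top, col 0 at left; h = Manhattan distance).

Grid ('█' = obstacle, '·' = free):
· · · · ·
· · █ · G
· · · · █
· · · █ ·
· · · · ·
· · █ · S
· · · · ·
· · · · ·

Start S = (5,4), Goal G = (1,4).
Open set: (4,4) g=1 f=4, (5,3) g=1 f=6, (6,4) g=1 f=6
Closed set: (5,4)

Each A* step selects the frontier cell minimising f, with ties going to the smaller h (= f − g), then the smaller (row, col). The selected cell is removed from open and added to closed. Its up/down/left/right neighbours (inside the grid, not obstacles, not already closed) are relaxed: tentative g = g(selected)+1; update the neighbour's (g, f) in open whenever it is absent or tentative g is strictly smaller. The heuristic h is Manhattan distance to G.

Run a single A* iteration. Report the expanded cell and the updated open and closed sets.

step 1: expand (4,4) (f=4, h=3) → closed; open now [(3,4) g=2 f=4, (4,3) g=2 f=6, (5,3) g=1 f=6, (6,4) g=1 f=6]

expanded=(4,4); open=[(3,4) g=2 f=4, (4,3) g=2 f=6, (5,3) g=1 f=6, (6,4) g=1 f=6]; closed=[(4,4), (5,4)]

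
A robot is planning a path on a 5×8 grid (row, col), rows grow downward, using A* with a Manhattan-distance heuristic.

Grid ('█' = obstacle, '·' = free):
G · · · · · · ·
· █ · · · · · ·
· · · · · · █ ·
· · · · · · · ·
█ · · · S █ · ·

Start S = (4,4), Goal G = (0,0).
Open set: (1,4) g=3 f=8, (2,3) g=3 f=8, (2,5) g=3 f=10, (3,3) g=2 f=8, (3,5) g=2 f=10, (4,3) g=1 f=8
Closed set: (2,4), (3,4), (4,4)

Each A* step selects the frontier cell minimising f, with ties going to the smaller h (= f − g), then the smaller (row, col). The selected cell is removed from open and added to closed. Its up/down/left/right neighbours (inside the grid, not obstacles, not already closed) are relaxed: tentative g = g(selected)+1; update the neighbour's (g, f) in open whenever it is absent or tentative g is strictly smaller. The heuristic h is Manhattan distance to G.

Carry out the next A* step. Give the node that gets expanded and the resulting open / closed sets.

step 1: expand (1,4) (f=8, h=5) → closed; open now [(0,4) g=4 f=8, (1,3) g=4 f=8, (1,5) g=4 f=10, (2,3) g=3 f=8, (2,5) g=3 f=10, (3,3) g=2 f=8, (3,5) g=2 f=10, (4,3) g=1 f=8]

expanded=(1,4); open=[(0,4) g=4 f=8, (1,3) g=4 f=8, (1,5) g=4 f=10, (2,3) g=3 f=8, (2,5) g=3 f=10, (3,3) g=2 f=8, (3,5) g=2 f=10, (4,3) g=1 f=8]; closed=[(1,4), (2,4), (3,4), (4,4)]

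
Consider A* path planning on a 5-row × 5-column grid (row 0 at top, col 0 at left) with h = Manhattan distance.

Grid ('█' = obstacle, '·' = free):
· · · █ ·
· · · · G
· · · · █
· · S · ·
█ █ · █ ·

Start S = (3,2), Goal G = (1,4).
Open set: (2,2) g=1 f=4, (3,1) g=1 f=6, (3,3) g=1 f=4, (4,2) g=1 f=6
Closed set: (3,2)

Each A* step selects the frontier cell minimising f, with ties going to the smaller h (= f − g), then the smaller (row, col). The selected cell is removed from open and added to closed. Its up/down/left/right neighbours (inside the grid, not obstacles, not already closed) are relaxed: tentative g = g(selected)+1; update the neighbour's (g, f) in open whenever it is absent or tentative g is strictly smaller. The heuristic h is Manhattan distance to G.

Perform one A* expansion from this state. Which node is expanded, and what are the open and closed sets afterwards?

step 1: expand (2,2) (f=4, h=3) → closed; open now [(1,2) g=2 f=4, (2,1) g=2 f=6, (2,3) g=2 f=4, (3,1) g=1 f=6, (3,3) g=1 f=4, (4,2) g=1 f=6]

expanded=(2,2); open=[(1,2) g=2 f=4, (2,1) g=2 f=6, (2,3) g=2 f=4, (3,1) g=1 f=6, (3,3) g=1 f=4, (4,2) g=1 f=6]; closed=[(2,2), (3,2)]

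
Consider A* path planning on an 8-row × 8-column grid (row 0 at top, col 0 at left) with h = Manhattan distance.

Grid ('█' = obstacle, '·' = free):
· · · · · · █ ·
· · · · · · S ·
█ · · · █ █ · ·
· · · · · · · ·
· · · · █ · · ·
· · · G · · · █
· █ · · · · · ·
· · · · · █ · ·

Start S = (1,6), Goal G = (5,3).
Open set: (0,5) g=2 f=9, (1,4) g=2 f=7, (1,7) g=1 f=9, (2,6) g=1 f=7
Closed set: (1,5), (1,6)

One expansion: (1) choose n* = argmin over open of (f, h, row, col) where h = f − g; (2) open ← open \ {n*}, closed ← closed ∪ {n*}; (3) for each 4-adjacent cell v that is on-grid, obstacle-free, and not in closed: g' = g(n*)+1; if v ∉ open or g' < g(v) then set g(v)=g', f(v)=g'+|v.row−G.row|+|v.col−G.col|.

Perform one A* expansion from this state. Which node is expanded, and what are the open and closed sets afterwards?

expanded=(1,4); open=[(0,4) g=3 f=9, (0,5) g=2 f=9, (1,3) g=3 f=7, (1,7) g=1 f=9, (2,6) g=1 f=7]; closed=[(1,4), (1,5), (1,6)]

step 1: expand (1,4) (f=7, h=5) → closed; open now [(0,4) g=3 f=9, (0,5) g=2 f=9, (1,3) g=3 f=7, (1,7) g=1 f=9, (2,6) g=1 f=7]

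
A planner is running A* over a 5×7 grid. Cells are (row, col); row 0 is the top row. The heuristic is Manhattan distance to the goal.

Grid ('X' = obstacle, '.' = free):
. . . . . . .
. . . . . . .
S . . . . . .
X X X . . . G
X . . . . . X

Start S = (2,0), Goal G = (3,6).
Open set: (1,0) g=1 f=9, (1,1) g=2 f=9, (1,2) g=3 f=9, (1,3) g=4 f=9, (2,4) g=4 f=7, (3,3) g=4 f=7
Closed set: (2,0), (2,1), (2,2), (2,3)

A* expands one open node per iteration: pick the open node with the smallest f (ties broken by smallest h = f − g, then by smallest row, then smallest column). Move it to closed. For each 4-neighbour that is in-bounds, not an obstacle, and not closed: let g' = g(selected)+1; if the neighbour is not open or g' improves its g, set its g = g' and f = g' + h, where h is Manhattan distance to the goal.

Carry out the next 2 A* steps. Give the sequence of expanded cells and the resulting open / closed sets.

step 1: expand (2,4) (f=7, h=3) → closed; open now [(1,0) g=1 f=9, (1,1) g=2 f=9, (1,2) g=3 f=9, (1,3) g=4 f=9, (1,4) g=5 f=9, (2,5) g=5 f=7, (3,3) g=4 f=7, (3,4) g=5 f=7]
step 2: expand (2,5) (f=7, h=2) → closed; open now [(1,0) g=1 f=9, (1,1) g=2 f=9, (1,2) g=3 f=9, (1,3) g=4 f=9, (1,4) g=5 f=9, (1,5) g=6 f=9, (2,6) g=6 f=7, (3,3) g=4 f=7, (3,4) g=5 f=7, (3,5) g=6 f=7]

order=[(2,4) → (2,5)]; open=[(1,0) g=1 f=9, (1,1) g=2 f=9, (1,2) g=3 f=9, (1,3) g=4 f=9, (1,4) g=5 f=9, (1,5) g=6 f=9, (2,6) g=6 f=7, (3,3) g=4 f=7, (3,4) g=5 f=7, (3,5) g=6 f=7]; closed=[(2,0), (2,1), (2,2), (2,3), (2,4), (2,5)]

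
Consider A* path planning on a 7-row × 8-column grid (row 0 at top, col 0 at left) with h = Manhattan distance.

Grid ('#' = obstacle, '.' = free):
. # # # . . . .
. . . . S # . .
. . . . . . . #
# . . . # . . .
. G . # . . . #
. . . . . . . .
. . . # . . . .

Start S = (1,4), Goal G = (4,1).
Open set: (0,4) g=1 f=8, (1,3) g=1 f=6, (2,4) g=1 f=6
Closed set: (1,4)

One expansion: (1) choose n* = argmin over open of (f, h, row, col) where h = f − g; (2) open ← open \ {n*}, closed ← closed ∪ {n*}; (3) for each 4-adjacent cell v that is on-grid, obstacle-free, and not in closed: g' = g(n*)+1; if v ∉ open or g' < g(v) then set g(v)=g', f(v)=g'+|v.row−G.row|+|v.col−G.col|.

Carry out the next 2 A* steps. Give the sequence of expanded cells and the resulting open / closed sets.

step 1: expand (1,3) (f=6, h=5) → closed; open now [(0,4) g=1 f=8, (1,2) g=2 f=6, (2,3) g=2 f=6, (2,4) g=1 f=6]
step 2: expand (1,2) (f=6, h=4) → closed; open now [(0,4) g=1 f=8, (1,1) g=3 f=6, (2,2) g=3 f=6, (2,3) g=2 f=6, (2,4) g=1 f=6]

order=[(1,3) → (1,2)]; open=[(0,4) g=1 f=8, (1,1) g=3 f=6, (2,2) g=3 f=6, (2,3) g=2 f=6, (2,4) g=1 f=6]; closed=[(1,2), (1,3), (1,4)]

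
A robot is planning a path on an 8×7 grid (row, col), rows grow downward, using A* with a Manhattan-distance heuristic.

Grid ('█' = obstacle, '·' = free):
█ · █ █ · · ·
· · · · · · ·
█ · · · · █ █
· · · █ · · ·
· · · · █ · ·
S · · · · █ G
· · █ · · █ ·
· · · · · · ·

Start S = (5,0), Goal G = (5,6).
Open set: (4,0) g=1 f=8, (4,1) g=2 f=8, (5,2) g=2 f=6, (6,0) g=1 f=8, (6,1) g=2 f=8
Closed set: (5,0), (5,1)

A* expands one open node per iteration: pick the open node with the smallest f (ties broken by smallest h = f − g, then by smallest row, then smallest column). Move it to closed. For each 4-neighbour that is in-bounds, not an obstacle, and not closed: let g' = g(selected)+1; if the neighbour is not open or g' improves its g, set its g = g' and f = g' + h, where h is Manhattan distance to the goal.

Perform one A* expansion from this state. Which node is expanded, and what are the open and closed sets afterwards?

step 1: expand (5,2) (f=6, h=4) → closed; open now [(4,0) g=1 f=8, (4,1) g=2 f=8, (4,2) g=3 f=8, (5,3) g=3 f=6, (6,0) g=1 f=8, (6,1) g=2 f=8]

expanded=(5,2); open=[(4,0) g=1 f=8, (4,1) g=2 f=8, (4,2) g=3 f=8, (5,3) g=3 f=6, (6,0) g=1 f=8, (6,1) g=2 f=8]; closed=[(5,0), (5,1), (5,2)]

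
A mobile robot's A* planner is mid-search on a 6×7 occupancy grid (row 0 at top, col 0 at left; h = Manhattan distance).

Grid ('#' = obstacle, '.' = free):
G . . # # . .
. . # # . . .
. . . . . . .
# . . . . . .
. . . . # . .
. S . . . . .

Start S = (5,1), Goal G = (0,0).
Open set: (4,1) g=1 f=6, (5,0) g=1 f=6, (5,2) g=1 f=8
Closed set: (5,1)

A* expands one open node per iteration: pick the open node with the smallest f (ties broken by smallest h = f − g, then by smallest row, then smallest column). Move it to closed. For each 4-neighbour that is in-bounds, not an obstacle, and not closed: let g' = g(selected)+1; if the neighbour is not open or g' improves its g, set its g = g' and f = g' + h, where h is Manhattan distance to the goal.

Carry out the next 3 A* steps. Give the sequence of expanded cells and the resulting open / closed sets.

order=[(4,1) → (3,1) → (2,1)]; open=[(1,1) g=4 f=6, (2,0) g=4 f=6, (2,2) g=4 f=8, (3,2) g=3 f=8, (4,0) g=2 f=6, (4,2) g=2 f=8, (5,0) g=1 f=6, (5,2) g=1 f=8]; closed=[(2,1), (3,1), (4,1), (5,1)]

step 1: expand (4,1) (f=6, h=5) → closed; open now [(3,1) g=2 f=6, (4,0) g=2 f=6, (4,2) g=2 f=8, (5,0) g=1 f=6, (5,2) g=1 f=8]
step 2: expand (3,1) (f=6, h=4) → closed; open now [(2,1) g=3 f=6, (3,2) g=3 f=8, (4,0) g=2 f=6, (4,2) g=2 f=8, (5,0) g=1 f=6, (5,2) g=1 f=8]
step 3: expand (2,1) (f=6, h=3) → closed; open now [(1,1) g=4 f=6, (2,0) g=4 f=6, (2,2) g=4 f=8, (3,2) g=3 f=8, (4,0) g=2 f=6, (4,2) g=2 f=8, (5,0) g=1 f=6, (5,2) g=1 f=8]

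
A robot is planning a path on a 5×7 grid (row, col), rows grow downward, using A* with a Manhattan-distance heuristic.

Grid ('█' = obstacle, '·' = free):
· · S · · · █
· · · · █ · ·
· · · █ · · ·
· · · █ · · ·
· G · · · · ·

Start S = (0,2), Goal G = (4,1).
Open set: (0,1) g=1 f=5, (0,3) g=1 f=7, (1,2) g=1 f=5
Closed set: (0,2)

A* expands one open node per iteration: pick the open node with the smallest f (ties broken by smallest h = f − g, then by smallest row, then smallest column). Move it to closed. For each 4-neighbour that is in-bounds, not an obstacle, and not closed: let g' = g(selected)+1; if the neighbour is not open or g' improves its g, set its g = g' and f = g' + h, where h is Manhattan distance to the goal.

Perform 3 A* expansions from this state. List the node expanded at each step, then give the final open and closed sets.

step 1: expand (0,1) (f=5, h=4) → closed; open now [(0,0) g=2 f=7, (0,3) g=1 f=7, (1,1) g=2 f=5, (1,2) g=1 f=5]
step 2: expand (1,1) (f=5, h=3) → closed; open now [(0,0) g=2 f=7, (0,3) g=1 f=7, (1,0) g=3 f=7, (1,2) g=1 f=5, (2,1) g=3 f=5]
step 3: expand (2,1) (f=5, h=2) → closed; open now [(0,0) g=2 f=7, (0,3) g=1 f=7, (1,0) g=3 f=7, (1,2) g=1 f=5, (2,0) g=4 f=7, (2,2) g=4 f=7, (3,1) g=4 f=5]

order=[(0,1) → (1,1) → (2,1)]; open=[(0,0) g=2 f=7, (0,3) g=1 f=7, (1,0) g=3 f=7, (1,2) g=1 f=5, (2,0) g=4 f=7, (2,2) g=4 f=7, (3,1) g=4 f=5]; closed=[(0,1), (0,2), (1,1), (2,1)]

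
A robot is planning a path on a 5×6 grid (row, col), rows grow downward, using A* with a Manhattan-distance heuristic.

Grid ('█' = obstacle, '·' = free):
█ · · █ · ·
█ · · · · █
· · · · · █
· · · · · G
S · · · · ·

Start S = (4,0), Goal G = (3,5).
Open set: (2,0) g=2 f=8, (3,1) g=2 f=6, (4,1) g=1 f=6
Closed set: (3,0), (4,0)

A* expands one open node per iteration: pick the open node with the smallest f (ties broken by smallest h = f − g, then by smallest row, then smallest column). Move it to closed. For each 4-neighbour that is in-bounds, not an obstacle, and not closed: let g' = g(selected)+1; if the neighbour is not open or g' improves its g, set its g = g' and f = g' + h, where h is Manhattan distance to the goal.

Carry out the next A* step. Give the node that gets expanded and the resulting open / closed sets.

step 1: expand (3,1) (f=6, h=4) → closed; open now [(2,0) g=2 f=8, (2,1) g=3 f=8, (3,2) g=3 f=6, (4,1) g=1 f=6]

expanded=(3,1); open=[(2,0) g=2 f=8, (2,1) g=3 f=8, (3,2) g=3 f=6, (4,1) g=1 f=6]; closed=[(3,0), (3,1), (4,0)]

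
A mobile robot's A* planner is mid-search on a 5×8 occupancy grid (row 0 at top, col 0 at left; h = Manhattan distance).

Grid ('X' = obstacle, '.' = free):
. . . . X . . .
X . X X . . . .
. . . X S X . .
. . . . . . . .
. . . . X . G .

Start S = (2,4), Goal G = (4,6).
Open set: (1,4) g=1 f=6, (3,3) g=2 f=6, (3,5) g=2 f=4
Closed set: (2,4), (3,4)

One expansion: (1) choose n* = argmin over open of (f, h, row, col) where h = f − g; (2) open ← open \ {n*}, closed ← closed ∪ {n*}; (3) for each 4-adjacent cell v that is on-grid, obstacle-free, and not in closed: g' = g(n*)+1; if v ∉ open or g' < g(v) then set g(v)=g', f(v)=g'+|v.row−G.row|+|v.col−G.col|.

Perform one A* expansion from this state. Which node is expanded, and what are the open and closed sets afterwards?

step 1: expand (3,5) (f=4, h=2) → closed; open now [(1,4) g=1 f=6, (3,3) g=2 f=6, (3,6) g=3 f=4, (4,5) g=3 f=4]

expanded=(3,5); open=[(1,4) g=1 f=6, (3,3) g=2 f=6, (3,6) g=3 f=4, (4,5) g=3 f=4]; closed=[(2,4), (3,4), (3,5)]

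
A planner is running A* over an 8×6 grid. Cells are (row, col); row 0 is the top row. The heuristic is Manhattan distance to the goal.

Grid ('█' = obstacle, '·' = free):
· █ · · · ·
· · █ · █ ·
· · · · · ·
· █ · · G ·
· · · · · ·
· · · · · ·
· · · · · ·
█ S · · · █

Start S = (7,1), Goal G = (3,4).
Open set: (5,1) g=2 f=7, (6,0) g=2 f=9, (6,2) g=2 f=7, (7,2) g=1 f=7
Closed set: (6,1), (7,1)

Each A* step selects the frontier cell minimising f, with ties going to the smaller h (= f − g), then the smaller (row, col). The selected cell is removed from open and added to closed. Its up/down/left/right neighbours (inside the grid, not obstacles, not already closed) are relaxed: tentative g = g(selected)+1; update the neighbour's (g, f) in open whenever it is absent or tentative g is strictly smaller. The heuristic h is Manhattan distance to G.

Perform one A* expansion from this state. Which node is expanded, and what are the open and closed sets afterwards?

step 1: expand (5,1) (f=7, h=5) → closed; open now [(4,1) g=3 f=7, (5,0) g=3 f=9, (5,2) g=3 f=7, (6,0) g=2 f=9, (6,2) g=2 f=7, (7,2) g=1 f=7]

expanded=(5,1); open=[(4,1) g=3 f=7, (5,0) g=3 f=9, (5,2) g=3 f=7, (6,0) g=2 f=9, (6,2) g=2 f=7, (7,2) g=1 f=7]; closed=[(5,1), (6,1), (7,1)]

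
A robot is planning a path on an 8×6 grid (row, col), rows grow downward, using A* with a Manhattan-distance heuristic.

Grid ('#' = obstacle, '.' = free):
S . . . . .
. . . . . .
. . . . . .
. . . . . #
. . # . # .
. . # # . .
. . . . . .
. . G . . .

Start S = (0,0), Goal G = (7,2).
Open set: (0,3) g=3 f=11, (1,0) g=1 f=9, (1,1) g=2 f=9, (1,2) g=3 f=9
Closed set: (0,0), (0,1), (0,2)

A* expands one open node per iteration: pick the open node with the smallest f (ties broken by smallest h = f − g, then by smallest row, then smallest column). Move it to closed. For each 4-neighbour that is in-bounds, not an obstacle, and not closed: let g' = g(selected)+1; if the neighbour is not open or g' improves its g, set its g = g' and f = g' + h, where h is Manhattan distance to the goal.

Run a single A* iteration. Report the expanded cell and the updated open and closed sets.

expanded=(1,2); open=[(0,3) g=3 f=11, (1,0) g=1 f=9, (1,1) g=2 f=9, (1,3) g=4 f=11, (2,2) g=4 f=9]; closed=[(0,0), (0,1), (0,2), (1,2)]

step 1: expand (1,2) (f=9, h=6) → closed; open now [(0,3) g=3 f=11, (1,0) g=1 f=9, (1,1) g=2 f=9, (1,3) g=4 f=11, (2,2) g=4 f=9]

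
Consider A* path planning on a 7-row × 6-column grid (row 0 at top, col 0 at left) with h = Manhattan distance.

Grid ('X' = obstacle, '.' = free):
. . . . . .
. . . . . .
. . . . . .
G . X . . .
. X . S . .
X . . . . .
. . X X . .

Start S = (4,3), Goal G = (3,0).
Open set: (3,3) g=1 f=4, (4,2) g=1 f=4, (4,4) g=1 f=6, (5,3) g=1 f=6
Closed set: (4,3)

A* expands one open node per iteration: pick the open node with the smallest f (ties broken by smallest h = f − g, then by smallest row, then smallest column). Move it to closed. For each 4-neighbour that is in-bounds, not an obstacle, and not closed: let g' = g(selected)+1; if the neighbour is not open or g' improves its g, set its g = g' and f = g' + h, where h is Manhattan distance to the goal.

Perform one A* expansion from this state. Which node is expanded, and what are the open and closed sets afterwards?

step 1: expand (3,3) (f=4, h=3) → closed; open now [(2,3) g=2 f=6, (3,4) g=2 f=6, (4,2) g=1 f=4, (4,4) g=1 f=6, (5,3) g=1 f=6]

expanded=(3,3); open=[(2,3) g=2 f=6, (3,4) g=2 f=6, (4,2) g=1 f=4, (4,4) g=1 f=6, (5,3) g=1 f=6]; closed=[(3,3), (4,3)]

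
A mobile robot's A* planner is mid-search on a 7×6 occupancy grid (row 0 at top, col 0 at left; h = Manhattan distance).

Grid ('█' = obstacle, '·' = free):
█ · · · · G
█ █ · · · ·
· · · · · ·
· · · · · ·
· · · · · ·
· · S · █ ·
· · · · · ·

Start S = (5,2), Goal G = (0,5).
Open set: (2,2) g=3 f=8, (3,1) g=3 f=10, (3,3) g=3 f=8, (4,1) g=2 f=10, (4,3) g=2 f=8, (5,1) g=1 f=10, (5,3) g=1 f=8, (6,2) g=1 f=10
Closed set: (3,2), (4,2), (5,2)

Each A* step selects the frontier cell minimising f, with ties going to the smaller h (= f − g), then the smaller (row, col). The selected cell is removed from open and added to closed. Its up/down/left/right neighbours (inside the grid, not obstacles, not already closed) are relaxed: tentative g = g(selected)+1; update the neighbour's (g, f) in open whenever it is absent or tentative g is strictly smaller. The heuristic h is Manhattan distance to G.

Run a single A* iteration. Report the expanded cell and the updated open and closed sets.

step 1: expand (2,2) (f=8, h=5) → closed; open now [(1,2) g=4 f=8, (2,1) g=4 f=10, (2,3) g=4 f=8, (3,1) g=3 f=10, (3,3) g=3 f=8, (4,1) g=2 f=10, (4,3) g=2 f=8, (5,1) g=1 f=10, (5,3) g=1 f=8, (6,2) g=1 f=10]

expanded=(2,2); open=[(1,2) g=4 f=8, (2,1) g=4 f=10, (2,3) g=4 f=8, (3,1) g=3 f=10, (3,3) g=3 f=8, (4,1) g=2 f=10, (4,3) g=2 f=8, (5,1) g=1 f=10, (5,3) g=1 f=8, (6,2) g=1 f=10]; closed=[(2,2), (3,2), (4,2), (5,2)]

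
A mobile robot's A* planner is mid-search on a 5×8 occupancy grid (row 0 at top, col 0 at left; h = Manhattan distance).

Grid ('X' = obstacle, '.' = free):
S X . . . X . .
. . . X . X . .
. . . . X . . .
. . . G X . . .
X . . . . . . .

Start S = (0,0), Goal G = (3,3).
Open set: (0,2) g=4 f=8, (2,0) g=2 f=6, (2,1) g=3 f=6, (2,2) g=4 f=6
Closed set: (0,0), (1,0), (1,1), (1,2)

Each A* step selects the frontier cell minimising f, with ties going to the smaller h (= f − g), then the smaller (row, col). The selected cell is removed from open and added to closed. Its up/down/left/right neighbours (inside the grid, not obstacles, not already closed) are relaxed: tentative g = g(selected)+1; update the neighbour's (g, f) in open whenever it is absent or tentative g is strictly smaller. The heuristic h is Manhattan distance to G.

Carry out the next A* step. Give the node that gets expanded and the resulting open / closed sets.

expanded=(2,2); open=[(0,2) g=4 f=8, (2,0) g=2 f=6, (2,1) g=3 f=6, (2,3) g=5 f=6, (3,2) g=5 f=6]; closed=[(0,0), (1,0), (1,1), (1,2), (2,2)]

step 1: expand (2,2) (f=6, h=2) → closed; open now [(0,2) g=4 f=8, (2,0) g=2 f=6, (2,1) g=3 f=6, (2,3) g=5 f=6, (3,2) g=5 f=6]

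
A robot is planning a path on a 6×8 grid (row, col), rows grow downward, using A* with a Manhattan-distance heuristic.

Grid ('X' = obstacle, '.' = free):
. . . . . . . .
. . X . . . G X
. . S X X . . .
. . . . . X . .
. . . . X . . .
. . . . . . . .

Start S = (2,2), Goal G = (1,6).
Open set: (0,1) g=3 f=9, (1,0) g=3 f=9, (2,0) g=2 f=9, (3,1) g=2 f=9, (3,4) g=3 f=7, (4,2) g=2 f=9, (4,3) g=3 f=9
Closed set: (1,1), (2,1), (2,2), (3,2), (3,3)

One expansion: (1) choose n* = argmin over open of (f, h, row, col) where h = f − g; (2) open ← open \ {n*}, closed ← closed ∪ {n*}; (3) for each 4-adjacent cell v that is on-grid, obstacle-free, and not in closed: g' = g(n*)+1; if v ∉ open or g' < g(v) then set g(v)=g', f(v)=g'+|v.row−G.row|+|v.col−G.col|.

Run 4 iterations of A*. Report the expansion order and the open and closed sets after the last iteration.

step 1: expand (3,4) (f=7, h=4) → closed; open now [(0,1) g=3 f=9, (1,0) g=3 f=9, (2,0) g=2 f=9, (3,1) g=2 f=9, (4,2) g=2 f=9, (4,3) g=3 f=9]
step 2: expand (0,1) (f=9, h=6) → closed; open now [(0,0) g=4 f=11, (0,2) g=4 f=9, (1,0) g=3 f=9, (2,0) g=2 f=9, (3,1) g=2 f=9, (4,2) g=2 f=9, (4,3) g=3 f=9]
step 3: expand (0,2) (f=9, h=5) → closed; open now [(0,0) g=4 f=11, (0,3) g=5 f=9, (1,0) g=3 f=9, (2,0) g=2 f=9, (3,1) g=2 f=9, (4,2) g=2 f=9, (4,3) g=3 f=9]
step 4: expand (0,3) (f=9, h=4) → closed; open now [(0,0) g=4 f=11, (0,4) g=6 f=9, (1,0) g=3 f=9, (1,3) g=6 f=9, (2,0) g=2 f=9, (3,1) g=2 f=9, (4,2) g=2 f=9, (4,3) g=3 f=9]

order=[(3,4) → (0,1) → (0,2) → (0,3)]; open=[(0,0) g=4 f=11, (0,4) g=6 f=9, (1,0) g=3 f=9, (1,3) g=6 f=9, (2,0) g=2 f=9, (3,1) g=2 f=9, (4,2) g=2 f=9, (4,3) g=3 f=9]; closed=[(0,1), (0,2), (0,3), (1,1), (2,1), (2,2), (3,2), (3,3), (3,4)]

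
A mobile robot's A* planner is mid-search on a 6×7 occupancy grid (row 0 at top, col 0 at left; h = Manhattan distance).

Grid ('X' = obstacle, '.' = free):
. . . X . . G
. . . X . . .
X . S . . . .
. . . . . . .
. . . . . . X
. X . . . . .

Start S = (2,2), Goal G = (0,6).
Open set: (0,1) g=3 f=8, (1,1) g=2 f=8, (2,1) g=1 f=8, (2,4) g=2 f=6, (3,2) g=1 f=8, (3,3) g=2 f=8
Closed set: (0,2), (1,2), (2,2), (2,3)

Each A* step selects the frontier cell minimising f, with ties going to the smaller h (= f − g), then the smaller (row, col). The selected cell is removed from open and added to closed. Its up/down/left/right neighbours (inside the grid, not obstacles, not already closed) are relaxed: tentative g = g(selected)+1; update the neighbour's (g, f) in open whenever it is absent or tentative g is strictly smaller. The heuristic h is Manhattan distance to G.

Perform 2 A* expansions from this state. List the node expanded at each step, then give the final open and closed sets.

step 1: expand (2,4) (f=6, h=4) → closed; open now [(0,1) g=3 f=8, (1,1) g=2 f=8, (1,4) g=3 f=6, (2,1) g=1 f=8, (2,5) g=3 f=6, (3,2) g=1 f=8, (3,3) g=2 f=8, (3,4) g=3 f=8]
step 2: expand (1,4) (f=6, h=3) → closed; open now [(0,1) g=3 f=8, (0,4) g=4 f=6, (1,1) g=2 f=8, (1,5) g=4 f=6, (2,1) g=1 f=8, (2,5) g=3 f=6, (3,2) g=1 f=8, (3,3) g=2 f=8, (3,4) g=3 f=8]

order=[(2,4) → (1,4)]; open=[(0,1) g=3 f=8, (0,4) g=4 f=6, (1,1) g=2 f=8, (1,5) g=4 f=6, (2,1) g=1 f=8, (2,5) g=3 f=6, (3,2) g=1 f=8, (3,3) g=2 f=8, (3,4) g=3 f=8]; closed=[(0,2), (1,2), (1,4), (2,2), (2,3), (2,4)]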